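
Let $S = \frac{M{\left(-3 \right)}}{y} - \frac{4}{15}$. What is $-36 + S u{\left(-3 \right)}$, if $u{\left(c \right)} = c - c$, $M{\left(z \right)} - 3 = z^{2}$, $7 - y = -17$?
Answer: $-36$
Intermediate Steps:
$y = 24$ ($y = 7 - -17 = 7 + 17 = 24$)
$M{\left(z \right)} = 3 + z^{2}$
$S = \frac{7}{30}$ ($S = \frac{3 + \left(-3\right)^{2}}{24} - \frac{4}{15} = \left(3 + 9\right) \frac{1}{24} - \frac{4}{15} = 12 \cdot \frac{1}{24} - \frac{4}{15} = \frac{1}{2} - \frac{4}{15} = \frac{7}{30} \approx 0.23333$)
$u{\left(c \right)} = 0$
$-36 + S u{\left(-3 \right)} = -36 + \frac{7}{30} \cdot 0 = -36 + 0 = -36$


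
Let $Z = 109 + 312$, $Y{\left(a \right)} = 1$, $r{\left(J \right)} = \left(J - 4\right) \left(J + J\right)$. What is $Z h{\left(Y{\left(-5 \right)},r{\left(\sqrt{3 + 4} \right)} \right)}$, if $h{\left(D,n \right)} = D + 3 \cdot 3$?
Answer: $4210$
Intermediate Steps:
$r{\left(J \right)} = 2 J \left(-4 + J\right)$ ($r{\left(J \right)} = \left(-4 + J\right) 2 J = 2 J \left(-4 + J\right)$)
$h{\left(D,n \right)} = 9 + D$ ($h{\left(D,n \right)} = D + 9 = 9 + D$)
$Z = 421$
$Z h{\left(Y{\left(-5 \right)},r{\left(\sqrt{3 + 4} \right)} \right)} = 421 \left(9 + 1\right) = 421 \cdot 10 = 4210$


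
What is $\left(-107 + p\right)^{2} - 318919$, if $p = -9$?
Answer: $-305463$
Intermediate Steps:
$\left(-107 + p\right)^{2} - 318919 = \left(-107 - 9\right)^{2} - 318919 = \left(-116\right)^{2} - 318919 = 13456 - 318919 = -305463$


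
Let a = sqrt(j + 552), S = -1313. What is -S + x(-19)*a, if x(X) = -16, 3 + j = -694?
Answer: 1313 - 16*I*sqrt(145) ≈ 1313.0 - 192.67*I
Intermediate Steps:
j = -697 (j = -3 - 694 = -697)
a = I*sqrt(145) (a = sqrt(-697 + 552) = sqrt(-145) = I*sqrt(145) ≈ 12.042*I)
-S + x(-19)*a = -1*(-1313) - 16*I*sqrt(145) = 1313 - 16*I*sqrt(145)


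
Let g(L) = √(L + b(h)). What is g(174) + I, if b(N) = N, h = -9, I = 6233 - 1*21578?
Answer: -15345 + √165 ≈ -15332.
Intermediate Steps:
I = -15345 (I = 6233 - 21578 = -15345)
g(L) = √(-9 + L) (g(L) = √(L - 9) = √(-9 + L))
g(174) + I = √(-9 + 174) - 15345 = √165 - 15345 = -15345 + √165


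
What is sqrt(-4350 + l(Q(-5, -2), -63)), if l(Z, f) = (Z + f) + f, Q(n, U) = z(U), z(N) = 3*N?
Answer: 3*I*sqrt(498) ≈ 66.948*I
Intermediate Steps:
Q(n, U) = 3*U
l(Z, f) = Z + 2*f
sqrt(-4350 + l(Q(-5, -2), -63)) = sqrt(-4350 + (3*(-2) + 2*(-63))) = sqrt(-4350 + (-6 - 126)) = sqrt(-4350 - 132) = sqrt(-4482) = 3*I*sqrt(498)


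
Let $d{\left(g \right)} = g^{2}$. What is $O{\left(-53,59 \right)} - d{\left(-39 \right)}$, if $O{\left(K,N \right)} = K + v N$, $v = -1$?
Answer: $-1633$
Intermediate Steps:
$O{\left(K,N \right)} = K - N$
$O{\left(-53,59 \right)} - d{\left(-39 \right)} = \left(-53 - 59\right) - \left(-39\right)^{2} = \left(-53 - 59\right) - 1521 = -112 - 1521 = -1633$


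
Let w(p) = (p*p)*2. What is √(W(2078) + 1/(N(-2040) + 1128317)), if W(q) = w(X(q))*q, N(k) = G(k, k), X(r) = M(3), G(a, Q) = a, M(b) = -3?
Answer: √47446969539913793/1126277 ≈ 193.40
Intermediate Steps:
X(r) = -3
N(k) = k
w(p) = 2*p² (w(p) = p²*2 = 2*p²)
W(q) = 18*q (W(q) = (2*(-3)²)*q = (2*9)*q = 18*q)
√(W(2078) + 1/(N(-2040) + 1128317)) = √(18*2078 + 1/(-2040 + 1128317)) = √(37404 + 1/1126277) = √(42127264909/1126277) = √47446969539913793/1126277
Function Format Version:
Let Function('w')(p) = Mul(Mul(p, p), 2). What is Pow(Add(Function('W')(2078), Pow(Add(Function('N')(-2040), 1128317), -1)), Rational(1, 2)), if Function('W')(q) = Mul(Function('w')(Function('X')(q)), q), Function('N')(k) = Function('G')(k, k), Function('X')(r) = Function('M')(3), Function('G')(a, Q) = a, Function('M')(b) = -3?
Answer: Mul(Rational(1, 1126277), Pow(47446969539913793, Rational(1, 2))) ≈ 193.40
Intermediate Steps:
Function('X')(r) = -3
Function('N')(k) = k
Function('w')(p) = Mul(2, Pow(p, 2)) (Function('w')(p) = Mul(Pow(p, 2), 2) = Mul(2, Pow(p, 2)))
Function('W')(q) = Mul(18, q) (Function('W')(q) = Mul(Mul(2, Pow(-3, 2)), q) = Mul(Mul(2, 9), q) = Mul(18, q))
Pow(Add(Function('W')(2078), Pow(Add(Function('N')(-2040), 1128317), -1)), Rational(1, 2)) = Pow(Add(Mul(18, 2078), Pow(Add(-2040, 1128317), -1)), Rational(1, 2)) = Pow(Add(37404, Pow(1126277, -1)), Rational(1, 2)) = Pow(Add(37404, Rational(1, 1126277)), Rational(1, 2)) = Pow(Rational(42127264909, 1126277), Rational(1, 2)) = Mul(Rational(1, 1126277), Pow(47446969539913793, Rational(1, 2)))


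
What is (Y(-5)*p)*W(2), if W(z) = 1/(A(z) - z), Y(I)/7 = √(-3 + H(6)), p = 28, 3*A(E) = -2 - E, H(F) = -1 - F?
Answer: -294*I*√10/5 ≈ -185.94*I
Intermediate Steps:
A(E) = -⅔ - E/3 (A(E) = (-2 - E)/3 = -⅔ - E/3)
Y(I) = 7*I*√10 (Y(I) = 7*√(-3 + (-1 - 1*6)) = 7*√(-3 + (-1 - 6)) = 7*√(-3 - 7) = 7*√(-10) = 7*(I*√10) = 7*I*√10)
W(z) = 1/(-⅔ - 4*z/3) (W(z) = 1/((-⅔ - z/3) - z) = 1/(-⅔ - 4*z/3))
(Y(-5)*p)*W(2) = ((7*I*√10)*28)*(-3/(2 + 4*2)) = (196*I*√10)*(-3/(2 + 8)) = (196*I*√10)*(-3/10) = -294*I*√10/5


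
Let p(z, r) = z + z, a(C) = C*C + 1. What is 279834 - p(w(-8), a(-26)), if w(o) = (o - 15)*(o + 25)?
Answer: 280616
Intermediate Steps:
a(C) = 1 + C² (a(C) = C² + 1 = 1 + C²)
w(o) = (-15 + o)*(25 + o)
p(z, r) = 2*z
279834 - p(w(-8), a(-26)) = 279834 - 2*(-375 + (-8)² + 10*(-8)) = 279834 - 2*(-375 + 64 - 80) = 279834 - 2*(-391) = 279834 - 1*(-782) = 279834 + 782 = 280616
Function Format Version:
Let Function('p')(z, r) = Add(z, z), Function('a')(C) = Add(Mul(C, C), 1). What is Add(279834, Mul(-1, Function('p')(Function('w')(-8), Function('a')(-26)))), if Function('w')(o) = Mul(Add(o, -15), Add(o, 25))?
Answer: 280616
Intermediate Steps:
Function('a')(C) = Add(1, Pow(C, 2)) (Function('a')(C) = Add(Pow(C, 2), 1) = Add(1, Pow(C, 2)))
Function('w')(o) = Mul(Add(-15, o), Add(25, o))
Function('p')(z, r) = Mul(2, z)
Add(279834, Mul(-1, Function('p')(Function('w')(-8), Function('a')(-26)))) = Add(279834, Mul(-1, Mul(2, Add(-375, Pow(-8, 2), Mul(10, -8))))) = Add(279834, Mul(-1, Mul(2, Add(-375, 64, -80)))) = Add(279834, Mul(-1, Mul(2, -391))) = Add(279834, Mul(-1, -782)) = Add(279834, 782) = 280616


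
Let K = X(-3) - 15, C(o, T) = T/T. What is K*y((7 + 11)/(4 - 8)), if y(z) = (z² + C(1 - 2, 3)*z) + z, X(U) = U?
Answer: -405/2 ≈ -202.50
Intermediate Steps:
C(o, T) = 1
y(z) = z² + 2*z (y(z) = (z² + 1*z) + z = (z² + z) + z = (z + z²) + z = z² + 2*z)
K = -18 (K = -3 - 15 = -18)
K*y((7 + 11)/(4 - 8)) = -18*(7 + 11)/(4 - 8)*(2 + (7 + 11)/(4 - 8)) = -18*18/(-4)*(2 + 18/(-4)) = -18*18*(-¼)*(2 + 18*(-¼)) = -(-81)*(2 - 9/2) = -(-81)*(-5)/2 = -18*45/4 = -405/2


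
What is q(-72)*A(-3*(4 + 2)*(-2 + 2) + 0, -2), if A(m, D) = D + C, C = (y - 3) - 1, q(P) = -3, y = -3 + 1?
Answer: 24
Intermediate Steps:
y = -2
C = -6 (C = (-2 - 3) - 1 = -5 - 1 = -6)
A(m, D) = -6 + D (A(m, D) = D - 6 = -6 + D)
q(-72)*A(-3*(4 + 2)*(-2 + 2) + 0, -2) = -3*(-6 - 2) = -3*(-8) = 24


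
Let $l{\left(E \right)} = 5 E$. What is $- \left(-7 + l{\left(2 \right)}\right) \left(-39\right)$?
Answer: $117$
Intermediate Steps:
$- \left(-7 + l{\left(2 \right)}\right) \left(-39\right) = - \left(-7 + 5 \cdot 2\right) \left(-39\right) = - \left(-7 + 10\right) \left(-39\right) = - 3 \left(-39\right) = \left(-1\right) \left(-117\right) = 117$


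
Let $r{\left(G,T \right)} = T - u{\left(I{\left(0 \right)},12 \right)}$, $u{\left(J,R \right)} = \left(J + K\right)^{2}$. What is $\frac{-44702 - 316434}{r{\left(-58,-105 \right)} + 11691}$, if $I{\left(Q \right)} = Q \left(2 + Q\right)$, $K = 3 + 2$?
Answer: $- \frac{361136}{11561} \approx -31.237$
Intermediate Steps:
$K = 5$
$u{\left(J,R \right)} = \left(5 + J\right)^{2}$ ($u{\left(J,R \right)} = \left(J + 5\right)^{2} = \left(5 + J\right)^{2}$)
$r{\left(G,T \right)} = -25 + T$ ($r{\left(G,T \right)} = T - \left(5 + 0 \left(2 + 0\right)\right)^{2} = T - \left(5 + 0 \cdot 2\right)^{2} = T - \left(5 + 0\right)^{2} = T - 5^{2} = T - 25 = -25 + T$)
$\frac{-44702 - 316434}{r{\left(-58,-105 \right)} + 11691} = \frac{-44702 - 316434}{\left(-25 - 105\right) + 11691} = - \frac{361136}{-130 + 11691} = - \frac{361136}{11561}$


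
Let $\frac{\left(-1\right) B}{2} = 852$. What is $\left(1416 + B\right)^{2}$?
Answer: $82944$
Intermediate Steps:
$B = -1704$ ($B = \left(-2\right) 852 = -1704$)
$\left(1416 + B\right)^{2} = \left(1416 - 1704\right)^{2} = \left(-288\right)^{2} = 82944$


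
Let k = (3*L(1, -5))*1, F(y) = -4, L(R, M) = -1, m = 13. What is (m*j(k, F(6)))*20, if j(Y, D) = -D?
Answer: 1040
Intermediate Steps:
k = -3 (k = (3*(-1))*1 = -3*1 = -3)
(m*j(k, F(6)))*20 = (13*(-1*(-4)))*20 = (13*4)*20 = 52*20 = 1040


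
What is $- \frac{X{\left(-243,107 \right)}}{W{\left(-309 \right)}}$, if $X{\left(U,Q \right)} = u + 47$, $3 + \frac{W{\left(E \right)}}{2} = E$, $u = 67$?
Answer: $\frac{19}{104} \approx 0.18269$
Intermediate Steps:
$W{\left(E \right)} = -6 + 2 E$
$X{\left(U,Q \right)} = 114$ ($X{\left(U,Q \right)} = 67 + 47 = 114$)
$- \frac{X{\left(-243,107 \right)}}{W{\left(-309 \right)}} = - \frac{114}{-6 + 2 \left(-309\right)} = - \frac{114}{-6 - 618} = - \frac{114}{-624} = - \frac{114 \left(-1\right)}{624} = \left(-1\right) \left(- \frac{19}{104}\right) = \frac{19}{104}$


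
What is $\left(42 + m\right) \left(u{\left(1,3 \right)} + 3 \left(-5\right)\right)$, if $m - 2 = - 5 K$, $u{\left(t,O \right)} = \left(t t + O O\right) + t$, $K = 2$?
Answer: $-136$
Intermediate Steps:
$u{\left(t,O \right)} = t + O^{2} + t^{2}$ ($u{\left(t,O \right)} = \left(t^{2} + O^{2}\right) + t = \left(O^{2} + t^{2}\right) + t = t + O^{2} + t^{2}$)
$m = -8$ ($m = 2 - 10 = -8$)
$\left(42 + m\right) \left(u{\left(1,3 \right)} + 3 \left(-5\right)\right) = \left(42 - 8\right) \left(\left(1 + 3^{2} + 1^{2}\right) + 3 \left(-5\right)\right) = 34 \left(\left(1 + 9 + 1\right) - 15\right) = 34 \left(11 - 15\right) = 34 \left(-4\right) = -136$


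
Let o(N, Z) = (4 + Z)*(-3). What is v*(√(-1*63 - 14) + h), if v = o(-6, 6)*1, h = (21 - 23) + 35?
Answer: -990 - 30*I*√77 ≈ -990.0 - 263.25*I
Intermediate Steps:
o(N, Z) = -12 - 3*Z
h = 33 (h = -2 + 35 = 33)
v = -30 (v = (-12 - 3*6)*1 = (-12 - 18)*1 = -30*1 = -30)
v*(√(-1*63 - 14) + h) = -30*(√(-1*63 - 14) + 33) = -30*(√(-63 - 14) + 33) = -30*(√(-77) + 33) = -30*(I*√77 + 33) = -30*(33 + I*√77) = -990 - 30*I*√77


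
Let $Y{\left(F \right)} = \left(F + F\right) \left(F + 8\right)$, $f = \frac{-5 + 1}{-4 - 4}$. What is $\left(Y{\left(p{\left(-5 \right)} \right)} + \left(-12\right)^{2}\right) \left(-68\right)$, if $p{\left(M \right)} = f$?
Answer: $-10370$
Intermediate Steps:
$f = \frac{1}{2}$ ($f = - \frac{4}{-8} = \left(-4\right) \left(- \frac{1}{8}\right) = \frac{1}{2} \approx 0.5$)
$p{\left(M \right)} = \frac{1}{2}$
$Y{\left(F \right)} = 2 F \left(8 + F\right)$
$\left(Y{\left(p{\left(-5 \right)} \right)} + \left(-12\right)^{2}\right) \left(-68\right) = \left(2 \cdot \frac{1}{2} \left(8 + \frac{1}{2}\right) + \left(-12\right)^{2}\right) \left(-68\right) = \left(2 \cdot \frac{1}{2} \cdot \frac{17}{2} + 144\right) \left(-68\right) = \left(\frac{17}{2} + 144\right) \left(-68\right) = \frac{305}{2} \left(-68\right) = -10370$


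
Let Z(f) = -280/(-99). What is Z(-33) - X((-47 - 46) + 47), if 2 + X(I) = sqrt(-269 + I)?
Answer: 478/99 - 3*I*sqrt(35) ≈ 4.8283 - 17.748*I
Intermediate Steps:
Z(f) = 280/99 (Z(f) = -280*(-1/99) = 280/99)
X(I) = -2 + sqrt(-269 + I)
Z(-33) - X((-47 - 46) + 47) = 280/99 - (-2 + sqrt(-269 + ((-47 - 46) + 47))) = 280/99 - (-2 + sqrt(-269 + (-93 + 47))) = 280/99 - (-2 + sqrt(-269 - 46)) = 280/99 - (-2 + sqrt(-315)) = 280/99 - (-2 + 3*I*sqrt(35)) = 280/99 + (2 - 3*I*sqrt(35)) = 478/99 - 3*I*sqrt(35)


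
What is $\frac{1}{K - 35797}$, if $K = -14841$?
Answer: $- \frac{1}{50638} \approx -1.9748 \cdot 10^{-5}$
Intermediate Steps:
$\frac{1}{K - 35797} = \frac{1}{-14841 - 35797} = \frac{1}{-50638} = - \frac{1}{50638}$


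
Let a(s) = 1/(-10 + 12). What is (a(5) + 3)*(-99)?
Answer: -693/2 ≈ -346.50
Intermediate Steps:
a(s) = ½ (a(s) = 1/2 = ½)
(a(5) + 3)*(-99) = (½ + 3)*(-99) = (7/2)*(-99) = -693/2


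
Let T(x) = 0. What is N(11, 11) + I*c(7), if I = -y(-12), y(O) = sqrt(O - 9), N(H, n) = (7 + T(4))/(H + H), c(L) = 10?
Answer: 7/22 - 10*I*sqrt(21) ≈ 0.31818 - 45.826*I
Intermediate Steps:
N(H, n) = 7/(2*H) (N(H, n) = (7 + 0)/(H + H) = 7/((2*H)) = 7*(1/(2*H)) = 7/(2*H))
y(O) = sqrt(-9 + O)
I = -I*sqrt(21) (I = -sqrt(-9 - 12) = -sqrt(-21) = -I*sqrt(21) ≈ -4.5826*I)
N(11, 11) + I*c(7) = (7/2)/11 - I*sqrt(21)*10 = (7/2)*(1/11) - 10*I*sqrt(21) = 7/22 - 10*I*sqrt(21)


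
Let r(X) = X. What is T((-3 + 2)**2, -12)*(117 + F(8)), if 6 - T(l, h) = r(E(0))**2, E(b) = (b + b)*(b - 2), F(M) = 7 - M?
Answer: 696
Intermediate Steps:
E(b) = 2*b*(-2 + b) (E(b) = (2*b)*(-2 + b) = 2*b*(-2 + b))
T(l, h) = 6 (T(l, h) = 6 - (2*0*(-2 + 0))**2 = 6 - (2*0*(-2))**2 = 6 - 1*0**2 = 6 - 1*0 = 6 + 0 = 6)
T((-3 + 2)**2, -12)*(117 + F(8)) = 6*(117 + (7 - 1*8)) = 6*(117 + (7 - 8)) = 6*(117 - 1) = 6*116 = 696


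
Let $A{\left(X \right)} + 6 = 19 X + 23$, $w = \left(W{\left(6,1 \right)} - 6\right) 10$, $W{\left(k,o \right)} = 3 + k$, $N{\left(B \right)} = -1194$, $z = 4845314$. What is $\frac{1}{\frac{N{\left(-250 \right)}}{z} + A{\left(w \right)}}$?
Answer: $\frac{2422657}{1422099062} \approx 0.0017036$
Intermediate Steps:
$w = 30$ ($w = \left(\left(3 + 6\right) - 6\right) 10 = \left(9 - 6\right) 10 = 3 \cdot 10 = 30$)
$A{\left(X \right)} = 17 + 19 X$ ($A{\left(X \right)} = -6 + \left(19 X + 23\right) = -6 + \left(23 + 19 X\right) = 17 + 19 X$)
$\frac{1}{\frac{N{\left(-250 \right)}}{z} + A{\left(w \right)}} = \frac{1}{- \frac{1194}{4845314} + \left(17 + 19 \cdot 30\right)} = \frac{1}{\left(-1194\right) \frac{1}{4845314} + \left(17 + 570\right)} = \frac{1}{- \frac{597}{2422657} + 587} = \frac{1}{\frac{1422099062}{2422657}} = \frac{2422657}{1422099062}$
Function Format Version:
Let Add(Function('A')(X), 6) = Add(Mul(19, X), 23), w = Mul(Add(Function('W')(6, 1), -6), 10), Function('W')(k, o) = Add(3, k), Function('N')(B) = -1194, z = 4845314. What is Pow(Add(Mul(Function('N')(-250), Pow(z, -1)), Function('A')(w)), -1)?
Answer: Rational(2422657, 1422099062) ≈ 0.0017036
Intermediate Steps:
w = 30 (w = Mul(Add(Add(3, 6), -6), 10) = Mul(Add(9, -6), 10) = Mul(3, 10) = 30)
Function('A')(X) = Add(17, Mul(19, X)) (Function('A')(X) = Add(-6, Add(Mul(19, X), 23)) = Add(-6, Add(23, Mul(19, X))) = Add(17, Mul(19, X)))
Pow(Add(Mul(Function('N')(-250), Pow(z, -1)), Function('A')(w)), -1) = Pow(Add(Mul(-1194, Pow(4845314, -1)), Add(17, Mul(19, 30))), -1) = Pow(Add(Mul(-1194, Rational(1, 4845314)), Add(17, 570)), -1) = Pow(Add(Rational(-597, 2422657), 587), -1) = Pow(Rational(1422099062, 2422657), -1) = Rational(2422657, 1422099062)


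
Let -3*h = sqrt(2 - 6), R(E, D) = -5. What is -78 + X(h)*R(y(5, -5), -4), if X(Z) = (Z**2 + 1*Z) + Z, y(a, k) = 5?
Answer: -682/9 + 20*I/3 ≈ -75.778 + 6.6667*I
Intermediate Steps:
h = -2*I/3 (h = -sqrt(2 - 6)/3 = -2*I/3 ≈ -0.66667*I)
X(Z) = Z**2 + 2*Z (X(Z) = (Z**2 + Z) + Z = (Z + Z**2) + Z = Z**2 + 2*Z)
-78 + X(h)*R(y(5, -5), -4) = -78 + ((-2*I/3)*(2 - 2*I/3))*(-5) = -78 - 2*I*(2 - 2*I/3)/3*(-5) = -78 + 10*I*(2 - 2*I/3)/3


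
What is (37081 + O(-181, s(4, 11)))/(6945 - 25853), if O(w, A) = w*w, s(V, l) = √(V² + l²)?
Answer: -34921/9454 ≈ -3.6938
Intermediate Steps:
O(w, A) = w²
(37081 + O(-181, s(4, 11)))/(6945 - 25853) = (37081 + (-181)²)/(6945 - 25853) = (37081 + 32761)/(-18908) = 69842*(-1/18908) = -34921/9454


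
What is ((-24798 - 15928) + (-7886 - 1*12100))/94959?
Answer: -60712/94959 ≈ -0.63935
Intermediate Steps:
((-24798 - 15928) + (-7886 - 1*12100))/94959 = (-40726 + (-7886 - 12100))*(1/94959) = (-40726 - 19986)*(1/94959) = -60712*1/94959 = -60712/94959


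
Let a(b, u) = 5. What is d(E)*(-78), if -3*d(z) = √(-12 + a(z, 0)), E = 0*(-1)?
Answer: 26*I*√7 ≈ 68.79*I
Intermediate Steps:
E = 0
d(z) = -I*√7/3 (d(z) = -√(-12 + 5)/3 = -I*√7/3)
d(E)*(-78) = -I*√7/3*(-78) = 26*I*√7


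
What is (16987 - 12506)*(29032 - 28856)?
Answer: 788656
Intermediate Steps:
(16987 - 12506)*(29032 - 28856) = 4481*176 = 788656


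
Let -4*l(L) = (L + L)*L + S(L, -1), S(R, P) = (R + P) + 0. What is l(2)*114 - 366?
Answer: -1245/2 ≈ -622.50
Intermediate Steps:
S(R, P) = P + R (S(R, P) = (P + R) + 0 = P + R)
l(L) = ¼ - L²/2 - L/4 (l(L) = -((L + L)*L + (-1 + L))/4 = -((2*L)*L + (-1 + L))/4 = -(2*L² + (-1 + L))/4 = -(-1 + L + 2*L²)/4 = ¼ - L²/2 - L/4)
l(2)*114 - 366 = (¼ - ½*2² - ¼*2)*114 - 366 = (¼ - ½*4 - ½)*114 - 366 = (¼ - 2 - ½)*114 - 366 = -9/4*114 - 366 = -513/2 - 366 = -1245/2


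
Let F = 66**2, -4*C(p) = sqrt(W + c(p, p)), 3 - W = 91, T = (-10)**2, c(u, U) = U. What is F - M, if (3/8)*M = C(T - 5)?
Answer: 4356 + 2*sqrt(7)/3 ≈ 4357.8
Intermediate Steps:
T = 100
W = -88 (W = 3 - 1*91 = 3 - 91 = -88)
C(p) = -sqrt(-88 + p)/4
M = -2*sqrt(7)/3 (M = 8*(-sqrt(-88 + (100 - 5))/4)/3 = 8*(-sqrt(-88 + 95)/4)/3 = 8*(-sqrt(7)/4)/3 = -2*sqrt(7)/3 ≈ -1.7638)
F = 4356
F - M = 4356 - (-2)*sqrt(7)/3 = 4356 + 2*sqrt(7)/3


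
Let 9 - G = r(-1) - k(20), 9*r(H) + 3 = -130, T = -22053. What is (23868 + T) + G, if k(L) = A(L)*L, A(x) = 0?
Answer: 16549/9 ≈ 1838.8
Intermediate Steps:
r(H) = -133/9 (r(H) = -1/3 + (1/9)*(-130) = -1/3 - 130/9 = -133/9)
k(L) = 0 (k(L) = 0*L = 0)
G = 214/9 (G = 9 - (-133/9 - 1*0) = 9 - (-133/9 + 0) = 9 - 1*(-133/9) = 9 + 133/9 = 214/9 ≈ 23.778)
(23868 + T) + G = (23868 - 22053) + 214/9 = 1815 + 214/9 = 16549/9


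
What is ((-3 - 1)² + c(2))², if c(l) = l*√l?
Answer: 264 + 64*√2 ≈ 354.51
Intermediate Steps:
c(l) = l^(3/2)
((-3 - 1)² + c(2))² = ((-3 - 1)² + 2^(3/2))² = ((-4)² + 2*√2)² = (16 + 2*√2)²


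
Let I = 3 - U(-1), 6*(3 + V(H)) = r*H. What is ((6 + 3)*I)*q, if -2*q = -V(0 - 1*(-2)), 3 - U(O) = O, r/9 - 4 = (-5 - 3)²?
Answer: -1809/2 ≈ -904.50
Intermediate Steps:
r = 612 (r = 36 + 9*(-5 - 3)² = 36 + 9*(-8)² = 36 + 9*64 = 36 + 576 = 612)
U(O) = 3 - O
V(H) = -3 + 102*H (V(H) = -3 + (612*H)/6 = -3 + 102*H)
I = -1 (I = 3 - (3 - 1*(-1)) = 3 - (3 + 1) = 3 - 1*4 = 3 - 4 = -1)
q = 201/2 (q = -(-1)*(-3 + 102*(0 - 1*(-2)))/2 = -(-1)*(-3 + 102*(0 + 2))/2 = -(-1)*(-3 + 102*2)/2 = -(-1)*(-3 + 204)/2 = -(-1)*201/2 = -½*(-201) = 201/2 ≈ 100.50)
((6 + 3)*I)*q = ((6 + 3)*(-1))*(201/2) = (9*(-1))*(201/2) = -9*201/2 = -1809/2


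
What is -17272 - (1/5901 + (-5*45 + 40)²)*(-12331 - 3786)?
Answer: 3254915215870/5901 ≈ 5.5159e+8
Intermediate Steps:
-17272 - (1/5901 + (-5*45 + 40)²)*(-12331 - 3786) = -17272 - (1/5901 + (-225 + 40)²)*(-16117) = -17272 - (1/5901 + (-185)²)*(-16117) = -17272 - (1/5901 + 34225)*(-16117) = -17272 - 201961726*(-16117)/5901 = -17272 - 1*(-3255017137942/5901) = -17272 + 3255017137942/5901 = 3254915215870/5901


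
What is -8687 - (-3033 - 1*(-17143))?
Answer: -22797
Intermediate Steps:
-8687 - (-3033 - 1*(-17143)) = -8687 - (-3033 + 17143) = -8687 - 1*14110 = -8687 - 14110 = -22797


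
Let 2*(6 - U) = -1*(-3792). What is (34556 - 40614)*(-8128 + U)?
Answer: 60689044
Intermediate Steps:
U = -1890 (U = 6 - (-1)*(-3792)/2 = 6 - 1/2*3792 = 6 - 1896 = -1890)
(34556 - 40614)*(-8128 + U) = (34556 - 40614)*(-8128 - 1890) = -6058*(-10018) = 60689044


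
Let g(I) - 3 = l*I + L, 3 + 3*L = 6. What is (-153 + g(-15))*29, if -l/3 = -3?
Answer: -8236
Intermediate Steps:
l = 9 (l = -3*(-3) = 9)
L = 1 (L = -1 + (⅓)*6 = -1 + 2 = 1)
g(I) = 4 + 9*I (g(I) = 3 + (9*I + 1) = 3 + (1 + 9*I) = 4 + 9*I)
(-153 + g(-15))*29 = (-153 + (4 + 9*(-15)))*29 = (-153 + (4 - 135))*29 = (-153 - 131)*29 = -284*29 = -8236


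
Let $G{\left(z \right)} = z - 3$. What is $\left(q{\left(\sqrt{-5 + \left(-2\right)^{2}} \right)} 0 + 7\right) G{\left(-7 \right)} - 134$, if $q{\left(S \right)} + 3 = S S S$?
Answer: $-204$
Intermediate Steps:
$G{\left(z \right)} = -3 + z$
$q{\left(S \right)} = -3 + S^{3}$ ($q{\left(S \right)} = -3 + S S S = -3 + S^{2} S = -3 + S^{3}$)
$\left(q{\left(\sqrt{-5 + \left(-2\right)^{2}} \right)} 0 + 7\right) G{\left(-7 \right)} - 134 = \left(\left(-3 + \left(\sqrt{-5 + \left(-2\right)^{2}}\right)^{3}\right) 0 + 7\right) \left(-3 - 7\right) - 134 = \left(\left(-3 + \left(\sqrt{-5 + 4}\right)^{3}\right) 0 + 7\right) \left(-10\right) - 134 = \left(\left(-3 + \left(\sqrt{-1}\right)^{3}\right) 0 + 7\right) \left(-10\right) - 134 = \left(\left(-3 + i^{3}\right) 0 + 7\right) \left(-10\right) - 134 = \left(\left(-3 - i\right) 0 + 7\right) \left(-10\right) - 134 = \left(0 + 7\right) \left(-10\right) - 134 = 7 \left(-10\right) - 134 = -70 - 134 = -204$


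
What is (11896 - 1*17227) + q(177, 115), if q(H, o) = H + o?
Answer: -5039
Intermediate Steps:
(11896 - 1*17227) + q(177, 115) = (11896 - 1*17227) + (177 + 115) = (11896 - 17227) + 292 = -5331 + 292 = -5039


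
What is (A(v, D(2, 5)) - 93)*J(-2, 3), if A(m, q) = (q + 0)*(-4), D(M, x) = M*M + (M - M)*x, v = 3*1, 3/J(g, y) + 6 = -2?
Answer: 327/8 ≈ 40.875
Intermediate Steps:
J(g, y) = -3/8 (J(g, y) = 3/(-6 - 2) = 3/(-8) = 3*(-⅛) = -3/8)
v = 3
D(M, x) = M² (D(M, x) = M² + 0*x = M² + 0 = M²)
A(m, q) = -4*q (A(m, q) = q*(-4) = -4*q)
(A(v, D(2, 5)) - 93)*J(-2, 3) = (-4*2² - 93)*(-3/8) = (-4*4 - 93)*(-3/8) = (-16 - 93)*(-3/8) = -109*(-3/8) = 327/8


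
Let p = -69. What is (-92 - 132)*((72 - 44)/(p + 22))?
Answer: 6272/47 ≈ 133.45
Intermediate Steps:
(-92 - 132)*((72 - 44)/(p + 22)) = (-92 - 132)*((72 - 44)/(-69 + 22)) = -6272/(-47) = -6272*(-1)/47 = -224*(-28/47) = 6272/47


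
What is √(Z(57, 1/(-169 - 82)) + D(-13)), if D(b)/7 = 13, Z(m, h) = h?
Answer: 2*√1433210/251 ≈ 9.5392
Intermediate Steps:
D(b) = 91 (D(b) = 7*13 = 91)
√(Z(57, 1/(-169 - 82)) + D(-13)) = √(1/(-169 - 82) + 91) = √(1/(-251) + 91) = √(-1/251 + 91) = √(22840/251) = 2*√1433210/251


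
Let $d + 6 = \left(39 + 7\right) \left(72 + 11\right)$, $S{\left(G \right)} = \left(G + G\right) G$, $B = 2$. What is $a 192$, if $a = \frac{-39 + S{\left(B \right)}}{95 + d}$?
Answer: $- \frac{5952}{3907} \approx -1.5234$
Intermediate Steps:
$S{\left(G \right)} = 2 G^{2}$ ($S{\left(G \right)} = 2 G G = 2 G^{2}$)
$d = 3812$ ($d = -6 + \left(39 + 7\right) \left(72 + 11\right) = -6 + 46 \cdot 83 = -6 + 3818 = 3812$)
$a = - \frac{31}{3907}$ ($a = \frac{-39 + 2 \cdot 2^{2}}{95 + 3812} = \frac{-39 + 2 \cdot 4}{3907} = \left(-39 + 8\right) \frac{1}{3907} = \left(-31\right) \frac{1}{3907} = - \frac{31}{3907} \approx -0.0079345$)
$a 192 = \left(- \frac{31}{3907}\right) 192 = - \frac{5952}{3907}$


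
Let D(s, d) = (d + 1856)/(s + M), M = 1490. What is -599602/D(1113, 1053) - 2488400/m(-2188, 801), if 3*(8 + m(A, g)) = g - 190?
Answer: -937884738322/1707583 ≈ -5.4925e+5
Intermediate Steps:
m(A, g) = -214/3 + g/3 (m(A, g) = -8 + (g - 190)/3 = -8 + (-190 + g)/3 = -8 + (-190/3 + g/3) = -214/3 + g/3)
D(s, d) = (1856 + d)/(1490 + s) (D(s, d) = (d + 1856)/(s + 1490) = (1856 + d)/(1490 + s))
-599602/D(1113, 1053) - 2488400/m(-2188, 801) = -599602*(1490 + 1113)/(1856 + 1053) - 2488400/(-214/3 + (⅓)*801) = -599602/(2909/2603) - 2488400/(-214/3 + 267) = -599602/((1/2603)*2909) - 2488400/587/3 = -599602/2909/2603 - 2488400*3/587 = -599602*2603/2909 - 7465200/587 = -1560764006/2909 - 7465200/587 = -937884738322/1707583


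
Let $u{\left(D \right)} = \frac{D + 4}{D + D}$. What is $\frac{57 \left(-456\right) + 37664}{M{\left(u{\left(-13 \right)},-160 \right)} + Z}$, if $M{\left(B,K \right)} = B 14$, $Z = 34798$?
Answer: $\frac{151736}{452437} \approx 0.33537$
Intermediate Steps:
$u{\left(D \right)} = \frac{4 + D}{2 D}$
$M{\left(B,K \right)} = 14 B$
$\frac{57 \left(-456\right) + 37664}{M{\left(u{\left(-13 \right)},-160 \right)} + Z} = \frac{57 \left(-456\right) + 37664}{14 \frac{4 - 13}{2 \left(-13\right)} + 34798} = \frac{-25992 + 37664}{14 \cdot \frac{1}{2} \left(- \frac{1}{13}\right) \left(-9\right) + 34798} = \frac{11672}{14 \cdot \frac{9}{26} + 34798} = \frac{11672}{\frac{63}{13} + 34798} = \frac{11672}{\frac{452437}{13}} = 11672 \cdot \frac{13}{452437} = \frac{151736}{452437}$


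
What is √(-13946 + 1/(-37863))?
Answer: I*√2221453337593/12621 ≈ 118.09*I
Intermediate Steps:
√(-13946 + 1/(-37863)) = √(-13946 - 1/37863) = √(-528037399/37863) = I*√2221453337593/12621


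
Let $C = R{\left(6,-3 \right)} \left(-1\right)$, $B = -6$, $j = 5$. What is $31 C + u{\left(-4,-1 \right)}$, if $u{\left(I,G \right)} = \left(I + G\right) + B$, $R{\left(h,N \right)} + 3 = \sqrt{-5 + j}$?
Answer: $82$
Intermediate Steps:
$R{\left(h,N \right)} = -3$ ($R{\left(h,N \right)} = -3 + \sqrt{-5 + 5} = -3 + \sqrt{0} = -3 + 0 = -3$)
$u{\left(I,G \right)} = -6 + G + I$ ($u{\left(I,G \right)} = \left(I + G\right) - 6 = \left(G + I\right) - 6 = -6 + G + I$)
$C = 3$ ($C = \left(-3\right) \left(-1\right) = 3$)
$31 C + u{\left(-4,-1 \right)} = 31 \cdot 3 - 11 = 93 - 11 = 82$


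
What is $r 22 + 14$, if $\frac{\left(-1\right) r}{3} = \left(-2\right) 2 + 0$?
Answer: $278$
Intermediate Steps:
$r = 12$ ($r = - 3 \left(\left(-2\right) 2 + 0\right) = - 3 \left(-4 + 0\right) = \left(-3\right) \left(-4\right) = 12$)
$r 22 + 14 = 12 \cdot 22 + 14 = 264 + 14 = 278$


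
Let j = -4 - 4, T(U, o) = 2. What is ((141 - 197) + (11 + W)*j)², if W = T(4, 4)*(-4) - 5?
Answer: 1600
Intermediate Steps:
W = -13 (W = 2*(-4) - 5 = -8 - 5 = -13)
j = -8
((141 - 197) + (11 + W)*j)² = ((141 - 197) + (11 - 13)*(-8))² = (-56 - 2*(-8))² = (-56 + 16)² = (-40)² = 1600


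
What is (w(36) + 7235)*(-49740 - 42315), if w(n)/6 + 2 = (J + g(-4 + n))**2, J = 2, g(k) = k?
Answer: -1303406745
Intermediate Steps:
w(n) = -12 + 6*(-2 + n)**2 (w(n) = -12 + 6*(2 + (-4 + n))**2 = -12 + 6*(-2 + n)**2)
(w(36) + 7235)*(-49740 - 42315) = ((-12 + 6*(-2 + 36)**2) + 7235)*(-49740 - 42315) = ((-12 + 6*34**2) + 7235)*(-92055) = ((-12 + 6*1156) + 7235)*(-92055) = ((-12 + 6936) + 7235)*(-92055) = (6924 + 7235)*(-92055) = 14159*(-92055) = -1303406745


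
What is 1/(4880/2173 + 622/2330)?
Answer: 2531545/6361003 ≈ 0.39798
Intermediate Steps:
1/(4880/2173 + 622/2330) = 1/(4880*(1/2173) + 622*(1/2330)) = 1/(4880/2173 + 311/1165) = 1/(6361003/2531545) = 2531545/6361003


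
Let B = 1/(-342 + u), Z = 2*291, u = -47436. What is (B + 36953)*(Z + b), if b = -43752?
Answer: -12703063415435/7963 ≈ -1.5953e+9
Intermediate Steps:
Z = 582
B = -1/47778 (B = 1/(-342 - 47436) = 1/(-47778) = -1/47778 ≈ -2.0930e-5)
(B + 36953)*(Z + b) = (-1/47778 + 36953)*(582 - 43752) = (1765540433/47778)*(-43170) = -12703063415435/7963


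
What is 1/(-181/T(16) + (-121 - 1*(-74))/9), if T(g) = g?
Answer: -144/2381 ≈ -0.060479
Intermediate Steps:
1/(-181/T(16) + (-121 - 1*(-74))/9) = 1/(-181/16 + (-121 - 1*(-74))/9) = 1/(-181*1/16 + (-121 + 74)*(⅑)) = 1/(-181/16 - 47*⅑) = 1/(-181/16 - 47/9) = 1/(-2381/144) = -144/2381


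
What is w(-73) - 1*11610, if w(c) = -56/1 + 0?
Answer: -11666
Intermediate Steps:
w(c) = -56 (w(c) = -56 + 0 = -56)
w(-73) - 1*11610 = -56 - 1*11610 = -56 - 11610 = -11666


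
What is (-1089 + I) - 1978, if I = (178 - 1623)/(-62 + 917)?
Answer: -524746/171 ≈ -3068.7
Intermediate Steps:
I = -289/171 (I = -1445/855 = -1445*1/855 = -289/171 ≈ -1.6901)
(-1089 + I) - 1978 = (-1089 - 289/171) - 1978 = -186508/171 - 1978 = -524746/171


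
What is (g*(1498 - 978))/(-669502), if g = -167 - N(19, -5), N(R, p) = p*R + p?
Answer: 17420/334751 ≈ 0.052039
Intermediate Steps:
N(R, p) = p + R*p (N(R, p) = R*p + p = p + R*p)
g = -67 (g = -167 - (-5)*(1 + 19) = -167 - (-5)*20 = -167 - 1*(-100) = -167 + 100 = -67)
(g*(1498 - 978))/(-669502) = -67*(1498 - 978)/(-669502) = -67*520*(-1/669502) = -34840*(-1/669502) = 17420/334751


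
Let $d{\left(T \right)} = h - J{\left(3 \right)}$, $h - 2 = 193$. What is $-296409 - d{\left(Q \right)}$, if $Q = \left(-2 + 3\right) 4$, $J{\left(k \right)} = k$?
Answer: $-296601$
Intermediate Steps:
$h = 195$ ($h = 2 + 193 = 195$)
$Q = 4$ ($Q = 1 \cdot 4 = 4$)
$d{\left(T \right)} = 192$ ($d{\left(T \right)} = 195 - 3 = 192$)
$-296409 - d{\left(Q \right)} = -296409 - 192 = -296601$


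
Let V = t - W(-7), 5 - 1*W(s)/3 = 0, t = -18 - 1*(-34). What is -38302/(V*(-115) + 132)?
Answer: -38302/17 ≈ -2253.1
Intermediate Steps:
t = 16 (t = -18 + 34 = 16)
W(s) = 15 (W(s) = 15 - 3*0 = 15 + 0 = 15)
V = 1 (V = 16 - 1*15 = 16 - 15 = 1)
-38302/(V*(-115) + 132) = -38302/(1*(-115) + 132) = -38302/(-115 + 132) = -38302/17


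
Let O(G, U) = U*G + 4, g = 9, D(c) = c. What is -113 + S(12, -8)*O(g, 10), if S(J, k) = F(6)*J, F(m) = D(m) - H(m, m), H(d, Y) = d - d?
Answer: 6655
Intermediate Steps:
H(d, Y) = 0
O(G, U) = 4 + G*U (O(G, U) = G*U + 4 = 4 + G*U)
F(m) = m (F(m) = m - 1*0 = m + 0 = m)
S(J, k) = 6*J
-113 + S(12, -8)*O(g, 10) = -113 + (6*12)*(4 + 9*10) = -113 + 72*(4 + 90) = -113 + 72*94 = -113 + 6768 = 6655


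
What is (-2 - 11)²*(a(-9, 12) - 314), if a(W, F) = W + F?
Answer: -52559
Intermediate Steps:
a(W, F) = F + W
(-2 - 11)²*(a(-9, 12) - 314) = (-2 - 11)²*((12 - 9) - 314) = (-13)²*(3 - 314) = 169*(-311) = -52559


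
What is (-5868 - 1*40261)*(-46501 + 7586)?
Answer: 1795110035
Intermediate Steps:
(-5868 - 1*40261)*(-46501 + 7586) = (-5868 - 40261)*(-38915) = -46129*(-38915) = 1795110035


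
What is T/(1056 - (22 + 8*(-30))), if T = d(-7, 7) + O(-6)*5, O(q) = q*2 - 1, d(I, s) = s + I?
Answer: -5/98 ≈ -0.051020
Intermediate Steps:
d(I, s) = I + s
O(q) = -1 + 2*q (O(q) = 2*q - 1 = -1 + 2*q)
T = -65 (T = (-7 + 7) + (-1 + 2*(-6))*5 = 0 + (-1 - 12)*5 = 0 - 13*5 = 0 - 65 = -65)
T/(1056 - (22 + 8*(-30))) = -65/(1056 - (22 + 8*(-30))) = -65/(1056 - (22 - 240)) = -65/(1056 - 1*(-218)) = -65/(1056 + 218) = -65/1274 = -65*1/1274 = -5/98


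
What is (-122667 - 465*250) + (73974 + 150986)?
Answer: -13957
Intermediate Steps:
(-122667 - 465*250) + (73974 + 150986) = (-122667 - 116250) + 224960 = -238917 + 224960 = -13957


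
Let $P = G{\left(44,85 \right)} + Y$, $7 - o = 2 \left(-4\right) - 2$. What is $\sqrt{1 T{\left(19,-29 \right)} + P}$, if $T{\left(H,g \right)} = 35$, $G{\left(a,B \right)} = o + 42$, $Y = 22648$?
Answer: $\sqrt{22742} \approx 150.8$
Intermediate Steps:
$o = 17$ ($o = 7 - \left(2 \left(-4\right) - 2\right) = 7 - \left(-8 - 2\right) = 7 - -10 = 7 + 10 = 17$)
$G{\left(a,B \right)} = 59$ ($G{\left(a,B \right)} = 17 + 42 = 59$)
$P = 22707$ ($P = 59 + 22648 = 22707$)
$\sqrt{1 T{\left(19,-29 \right)} + P} = \sqrt{1 \cdot 35 + 22707} = \sqrt{35 + 22707} = \sqrt{22742}$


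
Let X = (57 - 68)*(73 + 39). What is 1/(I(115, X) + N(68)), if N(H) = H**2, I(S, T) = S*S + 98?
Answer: 1/17947 ≈ 5.5720e-5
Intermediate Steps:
X = -1232 (X = -11*112 = -1232)
I(S, T) = 98 + S**2 (I(S, T) = S**2 + 98 = 98 + S**2)
1/(I(115, X) + N(68)) = 1/((98 + 115**2) + 68**2) = 1/((98 + 13225) + 4624) = 1/(13323 + 4624) = 1/17947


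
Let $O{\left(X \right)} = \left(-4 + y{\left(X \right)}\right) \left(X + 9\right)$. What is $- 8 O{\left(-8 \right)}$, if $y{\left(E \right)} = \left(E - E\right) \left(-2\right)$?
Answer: $32$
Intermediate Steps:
$y{\left(E \right)} = 0$ ($y{\left(E \right)} = 0 \left(-2\right) = 0$)
$O{\left(X \right)} = -36 - 4 X$ ($O{\left(X \right)} = \left(-4 + 0\right) \left(X + 9\right) = - 4 \left(9 + X\right) = -36 - 4 X$)
$- 8 O{\left(-8 \right)} = - 8 \left(-36 - -32\right) = - 8 \left(-36 + 32\right) = \left(-8\right) \left(-4\right) = 32$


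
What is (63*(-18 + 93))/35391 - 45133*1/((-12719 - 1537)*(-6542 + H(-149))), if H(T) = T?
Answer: 13609266109/102298110192 ≈ 0.13304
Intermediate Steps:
(63*(-18 + 93))/35391 - 45133*1/((-12719 - 1537)*(-6542 + H(-149))) = (63*(-18 + 93))/35391 - 45133*1/((-12719 - 1537)*(-6542 - 149)) = (63*75)*(1/35391) - 45133/((-14256*(-6691))) = 4725*(1/35391) - 45133/95386896 = 1575/11797 - 45133*1/95386896 = 1575/11797 - 4103/8671536 = 13609266109/102298110192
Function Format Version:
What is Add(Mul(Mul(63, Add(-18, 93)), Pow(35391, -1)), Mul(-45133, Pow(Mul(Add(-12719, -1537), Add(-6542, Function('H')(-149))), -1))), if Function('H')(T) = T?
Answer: Rational(13609266109, 102298110192) ≈ 0.13304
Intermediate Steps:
Add(Mul(Mul(63, Add(-18, 93)), Pow(35391, -1)), Mul(-45133, Pow(Mul(Add(-12719, -1537), Add(-6542, Function('H')(-149))), -1))) = Add(Mul(Mul(63, Add(-18, 93)), Pow(35391, -1)), Mul(-45133, Pow(Mul(Add(-12719, -1537), Add(-6542, -149)), -1))) = Add(Mul(Mul(63, 75), Rational(1, 35391)), Mul(-45133, Pow(Mul(-14256, -6691), -1))) = Add(Mul(4725, Rational(1, 35391)), Mul(-45133, Pow(95386896, -1))) = Add(Rational(1575, 11797), Mul(-45133, Rational(1, 95386896))) = Add(Rational(1575, 11797), Rational(-4103, 8671536)) = Rational(13609266109, 102298110192)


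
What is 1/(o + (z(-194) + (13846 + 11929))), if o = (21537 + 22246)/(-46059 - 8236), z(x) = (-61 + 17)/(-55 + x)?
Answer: 13519455/348455439638 ≈ 3.8798e-5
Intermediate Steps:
z(x) = -44/(-55 + x)
o = -43783/54295 (o = 43783/(-54295) = 43783*(-1/54295) = -43783/54295 ≈ -0.80639)
1/(o + (z(-194) + (13846 + 11929))) = 1/(-43783/54295 + (-44/(-55 - 194) + (13846 + 11929))) = 1/(-43783/54295 + (-44/(-249) + 25775)) = 1/(-43783/54295 + (-44*(-1/249) + 25775)) = 1/(-43783/54295 + (44/249 + 25775)) = 1/(-43783/54295 + 6418019/249) = 1/(348455439638/13519455) = 13519455/348455439638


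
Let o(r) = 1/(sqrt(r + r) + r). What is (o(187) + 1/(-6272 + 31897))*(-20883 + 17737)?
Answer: -16239652/948125 + 286*sqrt(374)/3145 ≈ -15.370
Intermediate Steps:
o(r) = 1/(r + sqrt(2)*sqrt(r)) (o(r) = 1/(sqrt(2*r) + r) = 1/(sqrt(2)*sqrt(r) + r) = 1/(r + sqrt(2)*sqrt(r)))
(o(187) + 1/(-6272 + 31897))*(-20883 + 17737) = (1/(187 + sqrt(2)*sqrt(187)) + 1/(-6272 + 31897))*(-20883 + 17737) = (1/(187 + sqrt(374)) + 1/25625)*(-3146) = (1/25625 + 1/(187 + sqrt(374)))*(-3146) = -3146/25625 - 3146/(187 + sqrt(374))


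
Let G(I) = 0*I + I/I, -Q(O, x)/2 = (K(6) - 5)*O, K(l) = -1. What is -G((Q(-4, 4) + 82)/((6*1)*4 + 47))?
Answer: -1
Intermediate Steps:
Q(O, x) = 12*O (Q(O, x) = -2*(-1 - 5)*O = -(-12)*O = 12*O)
G(I) = 1 (G(I) = 0 + 1 = 1)
-G((Q(-4, 4) + 82)/((6*1)*4 + 47)) = -1*1 = -1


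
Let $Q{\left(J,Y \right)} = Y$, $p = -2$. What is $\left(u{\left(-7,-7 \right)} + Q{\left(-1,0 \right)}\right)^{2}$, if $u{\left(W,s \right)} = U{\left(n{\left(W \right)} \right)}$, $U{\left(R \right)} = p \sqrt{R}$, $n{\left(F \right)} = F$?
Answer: $-28$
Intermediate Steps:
$U{\left(R \right)} = - 2 \sqrt{R}$
$u{\left(W,s \right)} = - 2 \sqrt{W}$
$\left(u{\left(-7,-7 \right)} + Q{\left(-1,0 \right)}\right)^{2} = \left(- 2 \sqrt{-7} + 0\right)^{2} = \left(- 2 i \sqrt{7} + 0\right)^{2} = \left(- 2 i \sqrt{7}\right)^{2} = -28$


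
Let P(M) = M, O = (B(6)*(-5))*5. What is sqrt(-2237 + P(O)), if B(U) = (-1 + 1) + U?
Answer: I*sqrt(2387) ≈ 48.857*I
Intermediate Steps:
B(U) = U (B(U) = 0 + U = U)
O = -150 (O = (6*(-5))*5 = -30*5 = -150)
sqrt(-2237 + P(O)) = sqrt(-2237 - 150) = sqrt(-2387) = I*sqrt(2387)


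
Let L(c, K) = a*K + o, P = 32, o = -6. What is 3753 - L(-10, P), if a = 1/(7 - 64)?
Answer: 214295/57 ≈ 3759.6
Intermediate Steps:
a = -1/57 (a = 1/(-57) = -1/57 ≈ -0.017544)
L(c, K) = -6 - K/57 (L(c, K) = -K/57 - 6 = -6 - K/57)
3753 - L(-10, P) = 3753 - (-6 - 1/57*32) = 3753 - (-6 - 32/57) = 3753 - 1*(-374/57) = 3753 + 374/57 = 214295/57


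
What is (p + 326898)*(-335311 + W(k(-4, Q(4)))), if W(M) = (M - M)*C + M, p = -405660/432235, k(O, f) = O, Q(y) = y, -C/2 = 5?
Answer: -9475757211926310/86447 ≈ -1.0961e+11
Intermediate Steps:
C = -10 (C = -2*5 = -10)
p = -81132/86447 (p = -405660*1/432235 = -81132/86447 ≈ -0.93852)
W(M) = M (W(M) = (M - M)*(-10) + M = 0*(-10) + M = 0 + M = M)
(p + 326898)*(-335311 + W(k(-4, Q(4)))) = (-81132/86447 + 326898)*(-335311 - 4) = (28259270274/86447)*(-335315) = -9475757211926310/86447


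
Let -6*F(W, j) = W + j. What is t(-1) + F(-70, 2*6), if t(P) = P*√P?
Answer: 29/3 - I ≈ 9.6667 - 1.0*I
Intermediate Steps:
t(P) = P^(3/2)
F(W, j) = -W/6 - j/6 (F(W, j) = -(W + j)/6 = -W/6 - j/6)
t(-1) + F(-70, 2*6) = (-1)^(3/2) + (-⅙*(-70) - 6/3) = -I + (35/3 - ⅙*12) = -I + (35/3 - 2) = -I + 29/3 = 29/3 - I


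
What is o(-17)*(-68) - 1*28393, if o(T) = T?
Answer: -27237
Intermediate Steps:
o(-17)*(-68) - 1*28393 = -17*(-68) - 1*28393 = 1156 - 28393 = -27237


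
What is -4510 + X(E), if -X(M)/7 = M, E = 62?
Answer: -4944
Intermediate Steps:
X(M) = -7*M
-4510 + X(E) = -4510 - 7*62 = -4510 - 434 = -4944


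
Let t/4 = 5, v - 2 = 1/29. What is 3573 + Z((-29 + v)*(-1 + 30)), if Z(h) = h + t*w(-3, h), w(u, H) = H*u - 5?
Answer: 49611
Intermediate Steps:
w(u, H) = -5 + H*u
v = 59/29 (v = 2 + 1/29 = 59/29 ≈ 2.0345)
t = 20 (t = 4*5 = 20)
Z(h) = -100 - 59*h (Z(h) = h + 20*(-5 + h*(-3)) = h + 20*(-5 - 3*h) = h + (-100 - 60*h) = -100 - 59*h)
3573 + Z((-29 + v)*(-1 + 30)) = 3573 + (-100 - 59*(-29 + 59/29)*(-1 + 30)) = 3573 + (-100 - (-46138)*29/29) = 3573 + (-100 - 59*(-782)) = 3573 + (-100 + 46138) = 3573 + 46038 = 49611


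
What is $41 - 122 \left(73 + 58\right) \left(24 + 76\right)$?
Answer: $-1598159$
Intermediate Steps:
$41 - 122 \left(73 + 58\right) \left(24 + 76\right) = 41 - 122 \cdot 131 \cdot 100 = 41 - 1598200 = -1598159$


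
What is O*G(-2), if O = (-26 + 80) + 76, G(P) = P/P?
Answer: 130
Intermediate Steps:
G(P) = 1
O = 130 (O = 54 + 76 = 130)
O*G(-2) = 130*1 = 130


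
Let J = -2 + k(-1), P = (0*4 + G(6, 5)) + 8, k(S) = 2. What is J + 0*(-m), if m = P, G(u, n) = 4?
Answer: 0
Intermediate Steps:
P = 12 (P = (0*4 + 4) + 8 = (0 + 4) + 8 = 4 + 8 = 12)
m = 12
J = 0 (J = -2 + 2 = 0)
J + 0*(-m) = 0 + 0*(-1*12) = 0 + 0*(-12) = 0 + 0 = 0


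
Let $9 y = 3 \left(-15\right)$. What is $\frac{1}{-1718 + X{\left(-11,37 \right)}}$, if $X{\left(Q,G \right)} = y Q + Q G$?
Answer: $- \frac{1}{2070} \approx -0.00048309$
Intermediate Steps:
$y = -5$ ($y = \frac{3 \left(-15\right)}{9} = \frac{1}{9} \left(-45\right) = -5$)
$X{\left(Q,G \right)} = - 5 Q + G Q$ ($X{\left(Q,G \right)} = - 5 Q + Q G = - 5 Q + G Q$)
$\frac{1}{-1718 + X{\left(-11,37 \right)}} = \frac{1}{-1718 - 11 \left(-5 + 37\right)} = \frac{1}{-1718 - 352} = \frac{1}{-2070} = - \frac{1}{2070}$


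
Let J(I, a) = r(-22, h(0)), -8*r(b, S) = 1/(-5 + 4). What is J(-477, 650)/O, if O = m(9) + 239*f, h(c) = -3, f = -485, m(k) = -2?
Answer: -1/927336 ≈ -1.0784e-6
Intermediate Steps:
r(b, S) = ⅛ (r(b, S) = -1/(8*(-5 + 4)) = -⅛/(-1) = -⅛*(-1) = ⅛)
J(I, a) = ⅛
O = -115917 (O = -2 + 239*(-485) = -2 - 115915 = -115917)
J(-477, 650)/O = (⅛)/(-115917) = (⅛)*(-1/115917) = -1/927336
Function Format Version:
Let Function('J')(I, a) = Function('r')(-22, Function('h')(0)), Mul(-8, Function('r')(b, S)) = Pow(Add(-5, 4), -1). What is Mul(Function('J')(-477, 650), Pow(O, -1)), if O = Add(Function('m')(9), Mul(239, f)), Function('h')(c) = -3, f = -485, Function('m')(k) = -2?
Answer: Rational(-1, 927336) ≈ -1.0784e-6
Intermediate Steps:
Function('r')(b, S) = Rational(1, 8) (Function('r')(b, S) = Mul(Rational(-1, 8), Pow(Add(-5, 4), -1)) = Mul(Rational(-1, 8), Pow(-1, -1)) = Mul(Rational(-1, 8), -1) = Rational(1, 8))
Function('J')(I, a) = Rational(1, 8)
O = -115917 (O = Add(-2, Mul(239, -485)) = Add(-2, -115915) = -115917)
Mul(Function('J')(-477, 650), Pow(O, -1)) = Mul(Rational(1, 8), Pow(-115917, -1)) = Mul(Rational(1, 8), Rational(-1, 115917)) = Rational(-1, 927336)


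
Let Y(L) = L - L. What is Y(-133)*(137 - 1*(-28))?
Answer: 0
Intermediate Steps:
Y(L) = 0
Y(-133)*(137 - 1*(-28)) = 0*(137 - 1*(-28)) = 0*(137 + 28) = 0*165 = 0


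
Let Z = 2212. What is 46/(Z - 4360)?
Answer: -23/1074 ≈ -0.021415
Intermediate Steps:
46/(Z - 4360) = 46/(2212 - 4360) = 46/(-2148) = 46*(-1/2148) = -23/1074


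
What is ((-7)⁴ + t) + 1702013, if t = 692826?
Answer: 2397240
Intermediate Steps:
((-7)⁴ + t) + 1702013 = ((-7)⁴ + 692826) + 1702013 = (2401 + 692826) + 1702013 = 695227 + 1702013 = 2397240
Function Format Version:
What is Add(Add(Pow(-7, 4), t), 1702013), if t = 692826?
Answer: 2397240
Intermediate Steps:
Add(Add(Pow(-7, 4), t), 1702013) = Add(Add(Pow(-7, 4), 692826), 1702013) = Add(Add(2401, 692826), 1702013) = Add(695227, 1702013) = 2397240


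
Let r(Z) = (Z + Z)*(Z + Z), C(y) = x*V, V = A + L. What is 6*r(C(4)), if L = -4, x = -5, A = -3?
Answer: 29400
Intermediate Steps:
V = -7 (V = -3 - 4 = -7)
C(y) = 35 (C(y) = -5*(-7) = 35)
r(Z) = 4*Z² (r(Z) = (2*Z)*(2*Z) = 4*Z²)
6*r(C(4)) = 6*(4*35²) = 6*(4*1225) = 6*4900 = 29400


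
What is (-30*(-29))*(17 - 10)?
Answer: 6090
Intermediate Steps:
(-30*(-29))*(17 - 10) = 870*7 = 6090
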